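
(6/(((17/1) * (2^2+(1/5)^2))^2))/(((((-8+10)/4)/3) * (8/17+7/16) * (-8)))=-45000/42833999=-0.00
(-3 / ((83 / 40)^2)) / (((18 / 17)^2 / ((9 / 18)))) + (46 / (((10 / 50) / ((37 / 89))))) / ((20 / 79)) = 12494507287 / 33108534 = 377.38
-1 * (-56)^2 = -3136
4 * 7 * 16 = 448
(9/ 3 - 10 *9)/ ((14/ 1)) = -87/ 14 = -6.21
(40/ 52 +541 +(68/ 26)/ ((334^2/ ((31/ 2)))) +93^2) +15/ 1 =13350464827/ 1450228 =9205.77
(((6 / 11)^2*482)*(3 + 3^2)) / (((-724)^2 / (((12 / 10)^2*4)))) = 1874016 / 99102025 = 0.02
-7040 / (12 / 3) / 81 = -1760 / 81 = -21.73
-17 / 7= -2.43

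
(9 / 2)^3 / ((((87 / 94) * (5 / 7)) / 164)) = 3277827 / 145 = 22605.70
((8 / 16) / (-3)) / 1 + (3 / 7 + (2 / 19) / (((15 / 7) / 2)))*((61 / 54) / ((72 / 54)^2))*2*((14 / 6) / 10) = -4289 / 410400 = -0.01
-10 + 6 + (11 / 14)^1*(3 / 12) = -213 / 56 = -3.80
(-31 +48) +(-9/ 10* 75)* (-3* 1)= 439/ 2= 219.50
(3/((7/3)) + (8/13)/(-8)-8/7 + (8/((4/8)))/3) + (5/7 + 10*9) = 26239/273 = 96.11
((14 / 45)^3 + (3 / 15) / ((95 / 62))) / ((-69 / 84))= -0.20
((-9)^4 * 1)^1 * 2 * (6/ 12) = 6561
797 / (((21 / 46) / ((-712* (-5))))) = 130516720 / 21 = 6215081.90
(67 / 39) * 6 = 134 / 13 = 10.31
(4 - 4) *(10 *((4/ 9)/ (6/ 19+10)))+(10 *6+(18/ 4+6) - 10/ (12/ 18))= 111/ 2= 55.50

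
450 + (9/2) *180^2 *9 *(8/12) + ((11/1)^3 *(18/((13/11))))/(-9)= 11348968/13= 872997.54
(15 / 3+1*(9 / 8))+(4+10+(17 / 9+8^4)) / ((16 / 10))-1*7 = 2569.06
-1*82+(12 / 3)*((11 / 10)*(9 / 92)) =-18761 / 230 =-81.57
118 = 118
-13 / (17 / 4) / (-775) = 52 / 13175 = 0.00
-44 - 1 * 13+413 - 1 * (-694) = 1050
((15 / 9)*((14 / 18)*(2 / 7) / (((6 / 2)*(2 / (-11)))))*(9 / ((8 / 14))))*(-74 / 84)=9.42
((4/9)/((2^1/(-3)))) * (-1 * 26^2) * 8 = 10816/3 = 3605.33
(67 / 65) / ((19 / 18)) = 1206 / 1235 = 0.98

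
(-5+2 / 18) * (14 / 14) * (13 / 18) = -286 / 81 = -3.53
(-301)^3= -27270901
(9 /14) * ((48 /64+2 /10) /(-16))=-171 /4480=-0.04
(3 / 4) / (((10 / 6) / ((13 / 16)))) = 117 / 320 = 0.37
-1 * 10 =-10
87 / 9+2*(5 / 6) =34 / 3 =11.33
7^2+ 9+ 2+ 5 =65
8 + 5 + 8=21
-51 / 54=-17 / 18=-0.94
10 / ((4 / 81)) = 405 / 2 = 202.50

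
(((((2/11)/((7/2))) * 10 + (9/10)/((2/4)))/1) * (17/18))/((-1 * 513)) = -799/187110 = -0.00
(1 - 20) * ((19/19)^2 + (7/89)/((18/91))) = -42541/1602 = -26.55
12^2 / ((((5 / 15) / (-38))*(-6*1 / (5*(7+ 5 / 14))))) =704520 / 7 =100645.71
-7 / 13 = -0.54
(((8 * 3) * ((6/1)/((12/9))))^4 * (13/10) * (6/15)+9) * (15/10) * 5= 530590761.90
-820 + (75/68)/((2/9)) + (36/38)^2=-39970981/49096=-814.14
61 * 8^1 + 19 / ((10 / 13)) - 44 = 4687 / 10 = 468.70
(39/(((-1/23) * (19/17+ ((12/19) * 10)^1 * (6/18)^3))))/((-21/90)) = 78227370/27503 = 2844.32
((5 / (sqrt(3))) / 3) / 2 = 5 *sqrt(3) / 18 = 0.48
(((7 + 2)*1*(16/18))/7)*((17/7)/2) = 68/49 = 1.39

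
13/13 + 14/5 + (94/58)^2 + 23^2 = 2251469/4205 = 535.43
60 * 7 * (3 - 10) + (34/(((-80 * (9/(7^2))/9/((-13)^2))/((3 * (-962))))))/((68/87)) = 1039369821/80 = 12992122.76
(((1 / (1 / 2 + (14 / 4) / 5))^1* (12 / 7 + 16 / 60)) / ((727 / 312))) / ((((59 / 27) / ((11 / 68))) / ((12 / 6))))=535392 / 5104267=0.10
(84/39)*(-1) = -2.15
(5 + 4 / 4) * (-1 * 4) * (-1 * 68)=1632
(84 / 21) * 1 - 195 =-191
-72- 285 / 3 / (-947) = -68089 / 947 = -71.90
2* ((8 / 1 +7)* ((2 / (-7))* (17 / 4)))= -255 / 7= -36.43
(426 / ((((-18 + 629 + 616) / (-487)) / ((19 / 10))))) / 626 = -656963 / 1280170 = -0.51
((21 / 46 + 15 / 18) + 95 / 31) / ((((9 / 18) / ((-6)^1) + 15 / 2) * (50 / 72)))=1341216 / 1586425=0.85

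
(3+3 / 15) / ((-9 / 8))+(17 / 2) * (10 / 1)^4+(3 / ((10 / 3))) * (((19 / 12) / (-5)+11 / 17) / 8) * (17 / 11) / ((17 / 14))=114440233933 / 1346400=84997.20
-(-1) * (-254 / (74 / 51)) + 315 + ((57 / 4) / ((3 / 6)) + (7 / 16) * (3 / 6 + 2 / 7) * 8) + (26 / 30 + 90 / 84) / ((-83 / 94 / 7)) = 28713473 / 184260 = 155.83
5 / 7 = 0.71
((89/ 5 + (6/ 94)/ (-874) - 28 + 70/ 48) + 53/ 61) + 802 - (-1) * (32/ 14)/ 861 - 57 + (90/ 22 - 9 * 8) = 741158500224477/ 1107494920840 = 669.22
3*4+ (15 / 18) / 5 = 73 / 6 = 12.17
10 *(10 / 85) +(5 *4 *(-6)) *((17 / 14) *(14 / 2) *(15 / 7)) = -259960 / 119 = -2184.54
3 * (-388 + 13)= -1125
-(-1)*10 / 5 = 2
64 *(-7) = -448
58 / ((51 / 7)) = 406 / 51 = 7.96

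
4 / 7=0.57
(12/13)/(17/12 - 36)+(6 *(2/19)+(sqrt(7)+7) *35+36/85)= 35 *sqrt(7)+428725429/1742585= 338.63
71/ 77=0.92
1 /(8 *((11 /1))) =1 /88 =0.01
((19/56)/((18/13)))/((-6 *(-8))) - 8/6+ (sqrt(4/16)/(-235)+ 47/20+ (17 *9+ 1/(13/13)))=1762610557/11370240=155.02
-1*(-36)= 36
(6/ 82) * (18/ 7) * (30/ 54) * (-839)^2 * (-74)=-1562704620/ 287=-5444963.83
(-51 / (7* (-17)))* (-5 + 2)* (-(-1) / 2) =-9 / 14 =-0.64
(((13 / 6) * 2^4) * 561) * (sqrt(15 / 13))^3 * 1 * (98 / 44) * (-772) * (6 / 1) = -231507360 * sqrt(195) / 13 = -248678795.92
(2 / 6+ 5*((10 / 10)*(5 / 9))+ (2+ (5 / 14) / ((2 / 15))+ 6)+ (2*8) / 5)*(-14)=-21407 / 90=-237.86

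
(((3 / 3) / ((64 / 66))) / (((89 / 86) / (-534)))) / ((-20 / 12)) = 12771 / 40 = 319.28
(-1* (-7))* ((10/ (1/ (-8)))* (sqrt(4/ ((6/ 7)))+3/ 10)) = -560* sqrt(42)/ 3-168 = -1377.74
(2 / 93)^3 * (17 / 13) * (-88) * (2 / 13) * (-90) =0.02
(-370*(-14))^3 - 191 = 138991831809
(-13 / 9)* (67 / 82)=-871 / 738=-1.18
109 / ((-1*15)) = -109 / 15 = -7.27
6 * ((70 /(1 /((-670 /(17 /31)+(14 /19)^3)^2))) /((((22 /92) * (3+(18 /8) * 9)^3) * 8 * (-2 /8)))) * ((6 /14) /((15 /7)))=-20846.65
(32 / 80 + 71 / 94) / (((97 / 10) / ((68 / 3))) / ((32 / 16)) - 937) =-73848 / 59879363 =-0.00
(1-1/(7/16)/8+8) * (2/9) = 122/63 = 1.94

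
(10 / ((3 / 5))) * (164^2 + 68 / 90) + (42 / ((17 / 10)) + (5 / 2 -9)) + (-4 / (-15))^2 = 10288428457 / 22950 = 448297.54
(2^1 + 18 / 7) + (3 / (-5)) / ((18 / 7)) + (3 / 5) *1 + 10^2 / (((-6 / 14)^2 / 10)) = 3433111 / 630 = 5449.38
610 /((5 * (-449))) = -122 /449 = -0.27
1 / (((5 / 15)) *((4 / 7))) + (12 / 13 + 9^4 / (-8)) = -84651 / 104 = -813.95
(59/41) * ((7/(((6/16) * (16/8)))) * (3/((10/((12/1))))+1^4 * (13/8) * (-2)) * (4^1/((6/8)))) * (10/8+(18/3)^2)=1723036/1845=933.89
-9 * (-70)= 630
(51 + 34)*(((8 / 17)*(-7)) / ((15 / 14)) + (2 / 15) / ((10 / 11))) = -3733 / 15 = -248.87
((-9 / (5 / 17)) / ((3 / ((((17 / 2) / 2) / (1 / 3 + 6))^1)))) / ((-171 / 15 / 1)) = 867 / 1444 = 0.60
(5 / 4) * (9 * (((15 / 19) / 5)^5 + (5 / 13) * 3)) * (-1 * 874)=-19222353270 / 1694173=-11346.16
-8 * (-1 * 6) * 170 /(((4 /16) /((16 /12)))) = 43520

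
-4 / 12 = -1 / 3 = -0.33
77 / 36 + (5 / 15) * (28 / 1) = 413 / 36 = 11.47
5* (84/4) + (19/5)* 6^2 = 1209/5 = 241.80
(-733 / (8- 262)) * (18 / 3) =2199 / 127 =17.31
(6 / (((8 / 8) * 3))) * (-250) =-500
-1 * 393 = -393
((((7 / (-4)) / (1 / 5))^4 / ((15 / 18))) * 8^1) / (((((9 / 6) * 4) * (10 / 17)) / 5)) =5102125 / 64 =79720.70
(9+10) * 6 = 114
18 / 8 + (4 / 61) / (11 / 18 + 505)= 4996737 / 2220644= 2.25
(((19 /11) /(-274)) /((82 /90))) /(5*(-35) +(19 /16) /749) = 5123160 /129578522447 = 0.00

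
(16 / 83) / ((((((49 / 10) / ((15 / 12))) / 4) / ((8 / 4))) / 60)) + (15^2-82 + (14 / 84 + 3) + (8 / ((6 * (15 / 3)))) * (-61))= 153.50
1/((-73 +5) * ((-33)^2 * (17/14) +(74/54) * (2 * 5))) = -189/17171054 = -0.00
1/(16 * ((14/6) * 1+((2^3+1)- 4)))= 3/352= 0.01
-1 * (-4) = 4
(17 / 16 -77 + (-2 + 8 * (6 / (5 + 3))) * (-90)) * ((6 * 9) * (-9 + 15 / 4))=3954825 / 32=123588.28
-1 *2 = -2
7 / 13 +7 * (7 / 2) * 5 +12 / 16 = 6437 / 52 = 123.79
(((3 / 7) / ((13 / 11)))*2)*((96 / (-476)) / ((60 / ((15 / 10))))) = -198 / 54145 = -0.00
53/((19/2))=5.58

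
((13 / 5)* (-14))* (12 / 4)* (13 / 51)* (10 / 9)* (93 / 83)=-34.65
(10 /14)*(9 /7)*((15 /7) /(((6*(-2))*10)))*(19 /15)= -57 /2744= -0.02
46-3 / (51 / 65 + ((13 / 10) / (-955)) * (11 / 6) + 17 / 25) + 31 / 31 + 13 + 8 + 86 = 165491782 / 1089133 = 151.95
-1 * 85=-85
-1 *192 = -192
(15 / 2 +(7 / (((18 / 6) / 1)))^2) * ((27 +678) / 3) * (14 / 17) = 383285 / 153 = 2505.13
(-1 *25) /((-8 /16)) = 50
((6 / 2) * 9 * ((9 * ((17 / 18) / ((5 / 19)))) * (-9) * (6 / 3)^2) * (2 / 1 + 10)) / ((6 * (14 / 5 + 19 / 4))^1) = -8316.72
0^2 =0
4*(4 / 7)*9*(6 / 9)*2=27.43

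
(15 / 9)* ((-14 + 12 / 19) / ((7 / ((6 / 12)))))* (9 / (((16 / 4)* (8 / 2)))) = -1905 / 2128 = -0.90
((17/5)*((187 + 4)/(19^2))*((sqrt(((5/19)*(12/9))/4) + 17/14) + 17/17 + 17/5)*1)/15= 3247*sqrt(285)/1543275 + 425357/631750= 0.71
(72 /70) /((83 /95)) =684 /581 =1.18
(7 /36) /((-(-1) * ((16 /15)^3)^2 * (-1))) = -8859375 /67108864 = -0.13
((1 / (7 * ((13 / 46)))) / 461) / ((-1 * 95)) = -46 / 3985345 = -0.00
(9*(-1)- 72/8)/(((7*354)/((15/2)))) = -45/826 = -0.05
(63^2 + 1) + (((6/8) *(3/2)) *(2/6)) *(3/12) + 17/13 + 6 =1654599/416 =3977.40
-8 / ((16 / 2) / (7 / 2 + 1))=-4.50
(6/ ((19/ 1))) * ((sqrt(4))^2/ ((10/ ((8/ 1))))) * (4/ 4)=96/ 95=1.01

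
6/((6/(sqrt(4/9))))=2/3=0.67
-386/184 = -193/92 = -2.10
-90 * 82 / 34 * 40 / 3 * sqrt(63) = -147600 * sqrt(7) / 17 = -22971.35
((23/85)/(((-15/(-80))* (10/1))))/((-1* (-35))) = 184/44625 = 0.00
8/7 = 1.14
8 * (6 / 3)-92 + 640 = 564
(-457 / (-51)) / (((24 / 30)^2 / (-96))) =-1344.12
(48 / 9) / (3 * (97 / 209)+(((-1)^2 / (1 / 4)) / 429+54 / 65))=217360 / 90983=2.39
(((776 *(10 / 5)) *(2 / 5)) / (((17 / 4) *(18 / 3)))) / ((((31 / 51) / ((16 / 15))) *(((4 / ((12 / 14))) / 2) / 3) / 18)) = 5363712 / 5425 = 988.70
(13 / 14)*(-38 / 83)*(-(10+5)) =3705 / 581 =6.38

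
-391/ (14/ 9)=-3519/ 14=-251.36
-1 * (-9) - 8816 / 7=-8753 / 7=-1250.43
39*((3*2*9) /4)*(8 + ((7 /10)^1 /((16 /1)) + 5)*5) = 1119339 /64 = 17489.67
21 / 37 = 0.57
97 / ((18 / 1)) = 97 / 18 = 5.39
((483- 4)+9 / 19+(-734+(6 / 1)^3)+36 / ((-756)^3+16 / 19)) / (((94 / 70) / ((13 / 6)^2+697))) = -20131.48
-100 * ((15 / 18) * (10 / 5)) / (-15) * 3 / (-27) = -1.23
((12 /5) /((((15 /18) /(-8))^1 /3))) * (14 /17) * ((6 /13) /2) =-72576 /5525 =-13.14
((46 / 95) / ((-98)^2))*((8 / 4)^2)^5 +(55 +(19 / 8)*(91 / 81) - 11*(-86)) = 148355372663 / 147805560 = 1003.72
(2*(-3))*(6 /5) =-7.20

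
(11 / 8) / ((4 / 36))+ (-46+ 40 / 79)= -20931 / 632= -33.12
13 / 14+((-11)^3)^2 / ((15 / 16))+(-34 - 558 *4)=396353999 / 210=1887400.00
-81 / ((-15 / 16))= 432 / 5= 86.40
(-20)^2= 400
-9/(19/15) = -135/19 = -7.11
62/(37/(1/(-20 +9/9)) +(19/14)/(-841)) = -729988/8277141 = -0.09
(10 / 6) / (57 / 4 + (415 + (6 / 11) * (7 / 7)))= 220 / 56733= 0.00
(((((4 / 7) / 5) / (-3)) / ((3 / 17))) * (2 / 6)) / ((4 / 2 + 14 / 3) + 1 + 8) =-68 / 14805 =-0.00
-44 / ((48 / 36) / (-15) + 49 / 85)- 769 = -320497 / 373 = -859.24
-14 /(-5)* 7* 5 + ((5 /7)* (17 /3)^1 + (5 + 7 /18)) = 107.44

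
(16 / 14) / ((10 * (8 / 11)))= 11 / 70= 0.16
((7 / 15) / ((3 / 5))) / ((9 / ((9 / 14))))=1 / 18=0.06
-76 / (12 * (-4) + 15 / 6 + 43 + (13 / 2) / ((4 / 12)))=-76 / 17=-4.47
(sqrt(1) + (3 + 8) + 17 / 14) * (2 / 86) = 185 / 602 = 0.31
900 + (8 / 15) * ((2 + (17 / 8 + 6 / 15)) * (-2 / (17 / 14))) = 1142432 / 1275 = 896.03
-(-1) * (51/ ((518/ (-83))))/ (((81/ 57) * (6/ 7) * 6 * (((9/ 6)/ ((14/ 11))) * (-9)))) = 187663/ 1780218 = 0.11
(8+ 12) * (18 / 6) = 60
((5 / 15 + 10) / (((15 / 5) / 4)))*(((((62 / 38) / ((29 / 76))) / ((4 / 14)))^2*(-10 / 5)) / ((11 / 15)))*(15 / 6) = -583903600 / 27753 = -21039.30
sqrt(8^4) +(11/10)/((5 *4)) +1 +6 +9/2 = 15111/200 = 75.56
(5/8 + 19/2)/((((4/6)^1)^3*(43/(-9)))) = -19683/2752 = -7.15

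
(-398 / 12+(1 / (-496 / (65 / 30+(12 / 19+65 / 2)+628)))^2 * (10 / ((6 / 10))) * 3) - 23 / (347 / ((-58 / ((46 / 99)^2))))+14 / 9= 1884208645006 / 24918988509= 75.61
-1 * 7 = -7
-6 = -6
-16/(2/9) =-72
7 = 7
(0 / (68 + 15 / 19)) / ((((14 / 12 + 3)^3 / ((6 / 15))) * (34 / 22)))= 0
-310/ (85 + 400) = -62/ 97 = -0.64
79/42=1.88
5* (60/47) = 300/47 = 6.38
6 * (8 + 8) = 96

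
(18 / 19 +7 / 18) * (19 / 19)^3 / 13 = 457 / 4446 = 0.10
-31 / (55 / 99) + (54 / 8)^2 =-819 / 80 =-10.24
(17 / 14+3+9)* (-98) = -1295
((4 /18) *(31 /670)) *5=31 /603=0.05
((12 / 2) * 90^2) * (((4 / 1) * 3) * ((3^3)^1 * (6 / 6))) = 15746400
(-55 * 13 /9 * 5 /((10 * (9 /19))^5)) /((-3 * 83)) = 0.00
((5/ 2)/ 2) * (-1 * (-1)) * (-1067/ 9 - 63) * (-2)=4085/ 9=453.89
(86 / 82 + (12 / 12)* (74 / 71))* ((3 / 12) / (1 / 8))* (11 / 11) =12174 / 2911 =4.18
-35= -35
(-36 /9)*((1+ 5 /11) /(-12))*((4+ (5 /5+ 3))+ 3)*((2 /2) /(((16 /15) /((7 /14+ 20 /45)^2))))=1445 /324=4.46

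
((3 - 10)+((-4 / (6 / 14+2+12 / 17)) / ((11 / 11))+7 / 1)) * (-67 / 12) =7973 / 1119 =7.13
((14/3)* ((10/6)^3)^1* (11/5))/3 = 3850/243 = 15.84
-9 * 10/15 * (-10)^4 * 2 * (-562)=67440000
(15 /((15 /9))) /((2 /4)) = 18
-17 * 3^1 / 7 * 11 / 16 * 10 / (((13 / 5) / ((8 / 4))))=-38.53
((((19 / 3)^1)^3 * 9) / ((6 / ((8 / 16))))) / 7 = 6859 / 252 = 27.22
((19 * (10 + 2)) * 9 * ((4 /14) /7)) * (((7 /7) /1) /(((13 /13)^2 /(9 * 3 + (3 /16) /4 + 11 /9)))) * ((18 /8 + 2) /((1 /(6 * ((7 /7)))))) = 47334681 /784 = 60375.87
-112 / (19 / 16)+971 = 16657 / 19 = 876.68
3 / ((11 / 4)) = 12 / 11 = 1.09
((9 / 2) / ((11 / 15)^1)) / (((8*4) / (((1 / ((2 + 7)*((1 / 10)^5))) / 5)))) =9375 / 22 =426.14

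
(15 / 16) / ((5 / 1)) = 3 / 16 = 0.19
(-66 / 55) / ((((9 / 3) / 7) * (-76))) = 7 / 190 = 0.04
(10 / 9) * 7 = 70 / 9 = 7.78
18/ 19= 0.95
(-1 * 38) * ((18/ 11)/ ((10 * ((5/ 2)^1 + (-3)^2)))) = -684/ 1265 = -0.54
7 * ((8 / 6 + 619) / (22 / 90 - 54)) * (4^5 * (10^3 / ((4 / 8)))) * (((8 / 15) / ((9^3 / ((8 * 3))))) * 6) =-3414949888000 / 195939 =-17428637.93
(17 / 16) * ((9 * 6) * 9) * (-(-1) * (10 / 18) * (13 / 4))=29835 / 32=932.34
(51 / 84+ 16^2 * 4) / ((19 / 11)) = 315579 / 532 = 593.19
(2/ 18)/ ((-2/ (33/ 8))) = -11/ 48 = -0.23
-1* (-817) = 817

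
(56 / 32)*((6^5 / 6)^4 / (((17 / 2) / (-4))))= -39495538704384 / 17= -2323266982610.82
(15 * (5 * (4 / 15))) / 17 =20 / 17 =1.18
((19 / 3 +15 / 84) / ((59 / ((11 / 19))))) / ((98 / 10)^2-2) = 150425 / 221379564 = 0.00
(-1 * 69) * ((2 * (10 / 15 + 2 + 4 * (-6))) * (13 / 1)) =38272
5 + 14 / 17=99 / 17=5.82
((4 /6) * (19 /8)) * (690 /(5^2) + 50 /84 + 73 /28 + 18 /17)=4322291 /85680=50.45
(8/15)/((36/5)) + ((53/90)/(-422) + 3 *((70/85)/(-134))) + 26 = 3381258479/129777660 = 26.05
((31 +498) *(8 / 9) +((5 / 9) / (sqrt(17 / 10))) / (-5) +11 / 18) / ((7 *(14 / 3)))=2825 / 196-sqrt(170) / 4998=14.41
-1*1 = -1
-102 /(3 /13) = -442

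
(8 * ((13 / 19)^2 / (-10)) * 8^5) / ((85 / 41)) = -908197888 / 153425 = -5919.49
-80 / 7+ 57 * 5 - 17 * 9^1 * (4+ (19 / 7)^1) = -5276 / 7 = -753.71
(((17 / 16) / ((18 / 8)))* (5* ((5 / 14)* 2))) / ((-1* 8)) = -425 / 2016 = -0.21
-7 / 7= -1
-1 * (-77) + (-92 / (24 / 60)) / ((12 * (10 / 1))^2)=76.98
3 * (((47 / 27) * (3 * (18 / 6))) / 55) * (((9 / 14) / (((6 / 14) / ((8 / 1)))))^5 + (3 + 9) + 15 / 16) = 187131393 / 880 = 212649.31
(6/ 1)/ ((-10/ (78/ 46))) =-117/ 115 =-1.02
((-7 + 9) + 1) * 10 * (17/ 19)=510/ 19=26.84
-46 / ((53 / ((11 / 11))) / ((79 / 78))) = -1817 / 2067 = -0.88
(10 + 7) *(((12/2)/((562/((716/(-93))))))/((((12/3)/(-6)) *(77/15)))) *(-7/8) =-136935/383284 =-0.36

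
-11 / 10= -1.10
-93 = -93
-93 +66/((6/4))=-49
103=103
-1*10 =-10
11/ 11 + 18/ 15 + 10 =61/ 5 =12.20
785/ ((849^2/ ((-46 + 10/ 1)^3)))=-4069440/ 80089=-50.81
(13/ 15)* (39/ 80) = 169/ 400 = 0.42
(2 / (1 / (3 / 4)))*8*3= 36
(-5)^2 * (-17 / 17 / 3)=-25 / 3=-8.33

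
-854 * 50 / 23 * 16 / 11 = -2700.40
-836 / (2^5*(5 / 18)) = -1881 / 20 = -94.05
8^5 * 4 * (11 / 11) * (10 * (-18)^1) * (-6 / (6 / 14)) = 330301440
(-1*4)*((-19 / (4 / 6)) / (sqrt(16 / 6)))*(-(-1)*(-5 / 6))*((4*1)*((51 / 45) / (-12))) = 323*sqrt(6) / 36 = 21.98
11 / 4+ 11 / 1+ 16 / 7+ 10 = 729 / 28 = 26.04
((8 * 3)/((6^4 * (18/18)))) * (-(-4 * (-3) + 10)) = -11/27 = -0.41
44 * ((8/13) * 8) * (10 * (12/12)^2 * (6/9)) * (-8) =-450560/39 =-11552.82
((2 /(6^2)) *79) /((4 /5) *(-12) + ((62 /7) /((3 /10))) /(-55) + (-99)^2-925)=30415 /61440432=0.00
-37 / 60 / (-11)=37 / 660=0.06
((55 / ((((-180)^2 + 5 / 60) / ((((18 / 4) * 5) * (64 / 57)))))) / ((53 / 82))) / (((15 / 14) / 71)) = 245921280 / 55931801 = 4.40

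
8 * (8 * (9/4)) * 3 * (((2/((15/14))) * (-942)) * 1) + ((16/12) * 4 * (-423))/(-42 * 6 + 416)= -155726724/205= -759642.56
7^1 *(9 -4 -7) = -14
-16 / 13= -1.23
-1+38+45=82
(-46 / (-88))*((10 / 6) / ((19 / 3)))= 115 / 836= 0.14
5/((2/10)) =25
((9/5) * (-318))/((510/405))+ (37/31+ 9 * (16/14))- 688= -20862654/18445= -1131.07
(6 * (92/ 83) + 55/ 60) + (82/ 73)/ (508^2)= 17748394067/ 2345414664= 7.57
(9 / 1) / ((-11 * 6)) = -0.14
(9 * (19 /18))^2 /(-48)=-361 /192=-1.88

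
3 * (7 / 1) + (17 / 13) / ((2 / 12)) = 375 / 13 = 28.85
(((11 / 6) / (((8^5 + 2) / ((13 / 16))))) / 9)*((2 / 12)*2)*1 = 143 / 84939840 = 0.00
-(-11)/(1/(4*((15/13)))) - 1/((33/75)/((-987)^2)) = -316597665/143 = -2213969.69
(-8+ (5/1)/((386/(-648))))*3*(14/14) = -9492/193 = -49.18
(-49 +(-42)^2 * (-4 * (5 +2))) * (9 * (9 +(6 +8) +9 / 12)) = -42272055 / 4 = -10568013.75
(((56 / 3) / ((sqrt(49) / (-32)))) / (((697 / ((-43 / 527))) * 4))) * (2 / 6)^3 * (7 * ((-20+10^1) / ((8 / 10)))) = -240800 / 29752839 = -0.01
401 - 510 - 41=-150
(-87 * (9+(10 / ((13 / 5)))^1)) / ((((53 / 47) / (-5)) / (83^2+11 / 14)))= 329334581955 / 9646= 34142088.11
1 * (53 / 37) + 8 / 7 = 667 / 259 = 2.58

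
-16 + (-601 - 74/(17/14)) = -11525/17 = -677.94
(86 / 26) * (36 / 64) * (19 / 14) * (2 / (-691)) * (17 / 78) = -41667 / 26158496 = -0.00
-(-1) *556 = 556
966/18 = 161/3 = 53.67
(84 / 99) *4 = 112 / 33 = 3.39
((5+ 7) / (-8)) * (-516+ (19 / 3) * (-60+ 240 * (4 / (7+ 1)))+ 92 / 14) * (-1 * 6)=-8154 / 7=-1164.86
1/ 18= 0.06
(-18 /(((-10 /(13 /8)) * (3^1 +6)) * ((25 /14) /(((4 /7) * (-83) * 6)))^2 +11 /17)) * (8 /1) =-3507768576 /15708907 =-223.30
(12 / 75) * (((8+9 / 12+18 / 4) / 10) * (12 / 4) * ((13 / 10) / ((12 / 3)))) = 2067 / 10000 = 0.21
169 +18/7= 1201/7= 171.57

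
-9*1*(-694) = 6246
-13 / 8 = -1.62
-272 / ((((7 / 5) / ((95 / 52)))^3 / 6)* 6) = -1821921875 / 3014284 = -604.43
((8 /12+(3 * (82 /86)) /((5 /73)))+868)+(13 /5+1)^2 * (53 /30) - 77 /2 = 894.83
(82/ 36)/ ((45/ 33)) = 451/ 270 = 1.67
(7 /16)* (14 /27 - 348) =-32837 /216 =-152.02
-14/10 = -7/5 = -1.40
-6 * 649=-3894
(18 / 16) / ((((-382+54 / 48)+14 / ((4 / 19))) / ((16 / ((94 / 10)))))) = -144 / 23641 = -0.01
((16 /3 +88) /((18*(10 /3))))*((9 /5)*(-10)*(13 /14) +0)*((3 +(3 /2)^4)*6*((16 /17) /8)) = -5031 /34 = -147.97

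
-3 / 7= -0.43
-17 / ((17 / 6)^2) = -36 / 17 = -2.12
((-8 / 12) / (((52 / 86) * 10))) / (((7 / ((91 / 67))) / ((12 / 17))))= -86 / 5695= -0.02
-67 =-67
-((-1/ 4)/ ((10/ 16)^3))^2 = -16384/ 15625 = -1.05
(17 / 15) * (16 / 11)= 272 / 165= 1.65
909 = 909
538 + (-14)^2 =734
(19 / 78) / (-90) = -19 / 7020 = -0.00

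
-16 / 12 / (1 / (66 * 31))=-2728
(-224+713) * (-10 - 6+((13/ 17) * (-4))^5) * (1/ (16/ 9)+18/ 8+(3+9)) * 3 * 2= -17510928629022/ 1419857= -12332881.85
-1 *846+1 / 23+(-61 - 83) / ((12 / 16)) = -23873 / 23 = -1037.96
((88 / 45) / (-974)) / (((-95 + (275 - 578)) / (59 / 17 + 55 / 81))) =125708 / 6005214045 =0.00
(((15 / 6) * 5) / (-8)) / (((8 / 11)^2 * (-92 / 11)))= 33275 / 94208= 0.35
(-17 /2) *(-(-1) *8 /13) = -68 /13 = -5.23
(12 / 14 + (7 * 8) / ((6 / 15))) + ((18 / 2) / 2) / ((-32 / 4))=15713 / 112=140.29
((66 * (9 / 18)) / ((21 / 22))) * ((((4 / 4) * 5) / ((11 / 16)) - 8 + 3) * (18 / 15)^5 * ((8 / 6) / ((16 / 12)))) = 171072 / 875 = 195.51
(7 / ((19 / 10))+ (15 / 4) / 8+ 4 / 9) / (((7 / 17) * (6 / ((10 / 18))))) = 2138345 / 2068416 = 1.03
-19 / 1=-19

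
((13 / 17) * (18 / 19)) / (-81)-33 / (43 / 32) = -3070910 / 125001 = -24.57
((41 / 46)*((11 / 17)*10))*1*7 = 40.37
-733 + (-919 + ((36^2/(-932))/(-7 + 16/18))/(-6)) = -21170866/12815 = -1652.04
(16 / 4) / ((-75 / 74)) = -296 / 75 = -3.95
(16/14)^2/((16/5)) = 20/49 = 0.41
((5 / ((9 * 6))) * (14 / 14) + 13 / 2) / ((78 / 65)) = 445 / 81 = 5.49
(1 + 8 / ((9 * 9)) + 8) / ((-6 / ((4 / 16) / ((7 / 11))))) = -8107 / 13608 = -0.60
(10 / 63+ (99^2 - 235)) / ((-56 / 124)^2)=144790987 / 3087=46903.46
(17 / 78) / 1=17 / 78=0.22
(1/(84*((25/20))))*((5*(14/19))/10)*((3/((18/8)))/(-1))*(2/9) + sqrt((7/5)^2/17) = -8/7695 + 7*sqrt(17)/85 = 0.34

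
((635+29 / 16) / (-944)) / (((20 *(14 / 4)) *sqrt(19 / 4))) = -10189 *sqrt(19) / 10044160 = -0.00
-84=-84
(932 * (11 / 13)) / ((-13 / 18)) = -184536 / 169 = -1091.93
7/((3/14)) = 98/3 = 32.67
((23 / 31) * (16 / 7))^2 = 135424 / 47089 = 2.88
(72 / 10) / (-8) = -9 / 10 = -0.90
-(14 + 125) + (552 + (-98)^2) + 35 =10052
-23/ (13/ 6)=-138/ 13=-10.62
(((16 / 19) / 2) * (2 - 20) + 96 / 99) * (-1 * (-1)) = -4144 / 627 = -6.61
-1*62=-62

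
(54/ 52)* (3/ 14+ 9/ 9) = 459/ 364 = 1.26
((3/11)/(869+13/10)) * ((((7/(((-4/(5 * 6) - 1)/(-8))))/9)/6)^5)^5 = 4499879580584837311451522662400000000000000000000000000/132198395584592588699506483001074302238818136353356590151823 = 0.00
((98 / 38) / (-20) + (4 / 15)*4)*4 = 1069 / 285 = 3.75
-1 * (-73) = 73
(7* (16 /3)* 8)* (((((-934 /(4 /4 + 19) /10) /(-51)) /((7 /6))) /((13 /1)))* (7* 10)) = 418432 /3315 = 126.22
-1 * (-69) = 69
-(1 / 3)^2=-1 / 9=-0.11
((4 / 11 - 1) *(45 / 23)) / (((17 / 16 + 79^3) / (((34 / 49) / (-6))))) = 1360 / 4656927737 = 0.00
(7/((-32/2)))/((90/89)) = -623/1440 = -0.43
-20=-20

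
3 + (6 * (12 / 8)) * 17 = 156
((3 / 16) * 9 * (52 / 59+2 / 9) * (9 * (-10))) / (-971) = 39555 / 229156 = 0.17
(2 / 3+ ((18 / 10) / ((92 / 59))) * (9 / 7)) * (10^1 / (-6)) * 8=-41554 / 1449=-28.68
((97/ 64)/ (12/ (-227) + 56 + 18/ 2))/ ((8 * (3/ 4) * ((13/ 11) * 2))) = 242209/ 147194112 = 0.00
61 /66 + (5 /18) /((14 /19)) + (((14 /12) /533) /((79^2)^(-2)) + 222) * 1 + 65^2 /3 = 128375262857 /1477476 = 86888.22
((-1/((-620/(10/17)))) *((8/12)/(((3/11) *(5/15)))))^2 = 121/2499561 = 0.00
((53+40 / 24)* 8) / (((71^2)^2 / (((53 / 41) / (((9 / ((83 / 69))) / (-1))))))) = -140768 / 47341961703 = -0.00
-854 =-854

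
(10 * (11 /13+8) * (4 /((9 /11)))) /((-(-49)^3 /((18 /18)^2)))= 50600 /13764933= 0.00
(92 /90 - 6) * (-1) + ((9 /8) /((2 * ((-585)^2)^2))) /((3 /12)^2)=64776348001 /13013105625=4.98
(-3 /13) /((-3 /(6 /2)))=3 /13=0.23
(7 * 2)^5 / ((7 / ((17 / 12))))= 326536 / 3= 108845.33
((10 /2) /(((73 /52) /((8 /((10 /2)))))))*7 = 2912 /73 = 39.89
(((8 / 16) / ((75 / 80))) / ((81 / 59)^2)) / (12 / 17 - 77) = -473416 / 127644255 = -0.00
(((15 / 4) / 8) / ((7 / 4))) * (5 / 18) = 0.07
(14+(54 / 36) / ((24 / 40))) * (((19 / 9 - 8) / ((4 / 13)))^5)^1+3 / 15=-8540018214723911 / 201553920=-42370886.24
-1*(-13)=13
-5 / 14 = -0.36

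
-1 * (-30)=30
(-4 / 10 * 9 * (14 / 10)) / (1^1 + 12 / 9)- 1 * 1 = -79 / 25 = -3.16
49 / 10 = 4.90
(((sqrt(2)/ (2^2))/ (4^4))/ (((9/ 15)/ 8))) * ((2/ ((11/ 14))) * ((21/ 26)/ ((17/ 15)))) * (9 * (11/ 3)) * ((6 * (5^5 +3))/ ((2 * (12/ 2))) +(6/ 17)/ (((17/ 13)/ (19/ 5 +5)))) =1247705865 * sqrt(2)/ 1021904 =1726.70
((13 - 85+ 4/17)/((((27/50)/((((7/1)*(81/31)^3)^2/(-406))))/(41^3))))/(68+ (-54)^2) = 38480065915674025125/326404328790818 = 117890.80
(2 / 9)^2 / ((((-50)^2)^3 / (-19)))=-19 / 316406250000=-0.00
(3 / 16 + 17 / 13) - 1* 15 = -13.50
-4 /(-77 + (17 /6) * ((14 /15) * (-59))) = 90 /5243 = 0.02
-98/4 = -49/2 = -24.50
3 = 3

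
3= 3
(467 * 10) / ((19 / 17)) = 79390 / 19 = 4178.42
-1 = -1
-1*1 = -1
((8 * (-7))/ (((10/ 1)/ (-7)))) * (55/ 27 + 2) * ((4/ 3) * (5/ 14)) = 6104/ 81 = 75.36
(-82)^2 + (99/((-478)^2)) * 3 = 1536326713/228484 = 6724.00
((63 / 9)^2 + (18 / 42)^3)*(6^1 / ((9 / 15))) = 168340 / 343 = 490.79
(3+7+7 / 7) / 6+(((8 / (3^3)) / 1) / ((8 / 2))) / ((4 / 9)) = 2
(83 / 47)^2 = 6889 / 2209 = 3.12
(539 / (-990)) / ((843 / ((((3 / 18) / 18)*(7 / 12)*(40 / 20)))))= -0.00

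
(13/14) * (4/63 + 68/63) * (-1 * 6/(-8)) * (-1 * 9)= -351/49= -7.16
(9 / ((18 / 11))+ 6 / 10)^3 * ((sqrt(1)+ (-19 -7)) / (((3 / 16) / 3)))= -453962 / 5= -90792.40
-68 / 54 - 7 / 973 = -4753 / 3753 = -1.27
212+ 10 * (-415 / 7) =-2666 / 7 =-380.86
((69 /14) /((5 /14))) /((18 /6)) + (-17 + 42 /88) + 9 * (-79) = -159043 /220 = -722.92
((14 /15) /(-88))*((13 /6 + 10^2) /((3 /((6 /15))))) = -4291 /29700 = -0.14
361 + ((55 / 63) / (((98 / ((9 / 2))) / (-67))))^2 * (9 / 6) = 1399818923 / 3764768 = 371.82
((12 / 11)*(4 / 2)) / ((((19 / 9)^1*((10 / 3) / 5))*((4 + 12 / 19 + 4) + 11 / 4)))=1296 / 9515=0.14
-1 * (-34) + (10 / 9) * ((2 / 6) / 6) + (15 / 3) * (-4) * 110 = -175441 / 81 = -2165.94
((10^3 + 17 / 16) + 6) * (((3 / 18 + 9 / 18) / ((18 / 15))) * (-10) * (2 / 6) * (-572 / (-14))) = -19201325 / 252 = -76195.73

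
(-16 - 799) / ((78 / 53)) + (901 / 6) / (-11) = -81143 / 143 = -567.43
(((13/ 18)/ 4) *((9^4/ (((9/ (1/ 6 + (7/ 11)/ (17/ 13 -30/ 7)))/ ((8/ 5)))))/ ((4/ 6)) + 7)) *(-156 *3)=189591467/ 29810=6360.00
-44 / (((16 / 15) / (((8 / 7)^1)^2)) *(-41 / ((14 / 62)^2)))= 2640 / 39401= 0.07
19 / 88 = 0.22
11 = 11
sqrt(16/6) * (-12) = -8 * sqrt(6) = -19.60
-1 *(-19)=19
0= 0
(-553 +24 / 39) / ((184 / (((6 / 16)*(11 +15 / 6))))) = -581661 / 38272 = -15.20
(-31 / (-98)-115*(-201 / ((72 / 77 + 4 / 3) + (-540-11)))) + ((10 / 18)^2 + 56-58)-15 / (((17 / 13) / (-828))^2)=-1748738313813410665 / 290790952074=-6013730.14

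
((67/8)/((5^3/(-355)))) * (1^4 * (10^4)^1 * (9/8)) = -1070325/4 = -267581.25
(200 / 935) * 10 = 400 / 187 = 2.14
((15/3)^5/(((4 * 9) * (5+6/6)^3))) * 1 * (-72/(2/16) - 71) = -2021875/7776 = -260.01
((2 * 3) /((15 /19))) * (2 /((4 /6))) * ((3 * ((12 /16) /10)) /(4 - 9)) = -513 /500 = -1.03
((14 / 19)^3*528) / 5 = 1448832 / 34295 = 42.25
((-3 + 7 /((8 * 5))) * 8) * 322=-36386 /5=-7277.20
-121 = -121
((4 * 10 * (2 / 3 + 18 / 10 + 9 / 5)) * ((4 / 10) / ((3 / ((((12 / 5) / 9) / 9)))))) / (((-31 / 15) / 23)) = -94208 / 12555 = -7.50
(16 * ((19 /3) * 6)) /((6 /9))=912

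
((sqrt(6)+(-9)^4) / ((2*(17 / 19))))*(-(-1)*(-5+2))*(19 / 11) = -7105563 / 374 - 1083*sqrt(6) / 374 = -19005.92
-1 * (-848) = 848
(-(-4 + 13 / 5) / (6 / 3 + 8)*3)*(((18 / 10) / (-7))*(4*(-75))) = 32.40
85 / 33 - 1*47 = -1466 / 33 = -44.42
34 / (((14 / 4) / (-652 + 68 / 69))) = -3054560 / 483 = -6324.14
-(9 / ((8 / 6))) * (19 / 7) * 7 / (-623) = 513 / 2492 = 0.21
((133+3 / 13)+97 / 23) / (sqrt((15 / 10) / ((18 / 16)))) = 41097*sqrt(3) / 598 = 119.03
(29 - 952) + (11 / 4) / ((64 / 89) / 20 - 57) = -93593403 / 101396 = -923.05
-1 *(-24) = 24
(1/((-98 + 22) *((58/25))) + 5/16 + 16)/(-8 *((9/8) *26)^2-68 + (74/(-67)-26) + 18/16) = -9631987/4098365550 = -0.00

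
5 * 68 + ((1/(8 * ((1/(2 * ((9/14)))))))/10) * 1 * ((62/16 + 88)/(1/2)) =21949/64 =342.95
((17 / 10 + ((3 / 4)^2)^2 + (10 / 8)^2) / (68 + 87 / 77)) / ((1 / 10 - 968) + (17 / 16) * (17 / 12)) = -1058211 / 19753418788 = -0.00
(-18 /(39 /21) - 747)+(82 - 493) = -15180 /13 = -1167.69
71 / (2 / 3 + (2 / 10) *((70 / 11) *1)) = 2343 / 64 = 36.61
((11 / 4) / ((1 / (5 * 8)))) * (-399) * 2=-87780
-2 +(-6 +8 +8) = 8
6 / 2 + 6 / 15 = 17 / 5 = 3.40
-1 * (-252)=252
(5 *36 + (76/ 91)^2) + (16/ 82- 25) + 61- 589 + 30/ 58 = -3658716986/ 9846109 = -371.59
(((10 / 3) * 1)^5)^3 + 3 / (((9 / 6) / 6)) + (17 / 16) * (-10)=8000000157837977 / 114791256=69691720.75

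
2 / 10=1 / 5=0.20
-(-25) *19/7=475/7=67.86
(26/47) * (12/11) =312/517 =0.60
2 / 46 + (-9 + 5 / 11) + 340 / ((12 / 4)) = 79567 / 759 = 104.83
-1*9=-9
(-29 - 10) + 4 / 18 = -38.78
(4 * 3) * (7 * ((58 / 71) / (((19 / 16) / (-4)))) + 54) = 562344 / 1349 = 416.86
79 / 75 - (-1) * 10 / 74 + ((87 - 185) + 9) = -87.81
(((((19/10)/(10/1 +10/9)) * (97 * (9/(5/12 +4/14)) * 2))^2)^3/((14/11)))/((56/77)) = 6373428128332990.54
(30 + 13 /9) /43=283 /387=0.73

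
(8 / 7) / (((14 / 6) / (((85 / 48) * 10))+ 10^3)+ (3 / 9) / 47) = 479400 / 419533247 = 0.00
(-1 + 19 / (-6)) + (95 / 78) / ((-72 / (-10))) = -4.00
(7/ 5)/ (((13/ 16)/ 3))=336/ 65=5.17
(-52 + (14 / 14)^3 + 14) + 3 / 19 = -700 / 19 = -36.84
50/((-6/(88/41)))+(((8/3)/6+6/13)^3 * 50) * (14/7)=56.48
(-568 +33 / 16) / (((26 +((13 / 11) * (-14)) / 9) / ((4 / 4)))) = -896445 / 38272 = -23.42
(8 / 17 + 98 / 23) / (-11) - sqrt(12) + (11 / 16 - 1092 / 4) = -276.21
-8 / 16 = -1 / 2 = -0.50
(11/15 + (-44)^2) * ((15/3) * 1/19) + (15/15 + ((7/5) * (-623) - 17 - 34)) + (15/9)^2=-409.76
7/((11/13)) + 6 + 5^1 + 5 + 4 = 311/11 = 28.27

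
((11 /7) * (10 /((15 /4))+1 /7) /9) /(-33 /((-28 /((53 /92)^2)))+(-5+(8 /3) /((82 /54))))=-900874304 /5238958851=-0.17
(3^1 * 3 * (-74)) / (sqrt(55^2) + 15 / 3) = -111 / 10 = -11.10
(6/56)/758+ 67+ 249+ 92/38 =128405257/403256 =318.42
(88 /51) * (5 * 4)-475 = -22465 /51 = -440.49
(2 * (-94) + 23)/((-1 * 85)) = 33/17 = 1.94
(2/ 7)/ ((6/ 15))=5/ 7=0.71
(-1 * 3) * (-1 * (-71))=-213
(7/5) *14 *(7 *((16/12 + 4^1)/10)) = 5488/75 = 73.17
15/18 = 5/6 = 0.83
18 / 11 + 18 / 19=540 / 209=2.58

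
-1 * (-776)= 776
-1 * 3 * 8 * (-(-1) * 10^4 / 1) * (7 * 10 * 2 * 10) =-336000000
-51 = -51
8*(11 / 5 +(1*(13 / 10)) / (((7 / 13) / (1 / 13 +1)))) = 192 / 5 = 38.40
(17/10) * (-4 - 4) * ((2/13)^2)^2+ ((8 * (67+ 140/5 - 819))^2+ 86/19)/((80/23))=209354362533677/21706360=9644839.69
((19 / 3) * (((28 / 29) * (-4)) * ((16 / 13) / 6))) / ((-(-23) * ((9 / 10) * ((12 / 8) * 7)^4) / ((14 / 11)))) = -0.00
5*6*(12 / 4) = 90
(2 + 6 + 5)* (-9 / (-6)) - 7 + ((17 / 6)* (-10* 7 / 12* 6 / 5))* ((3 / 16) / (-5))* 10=19.94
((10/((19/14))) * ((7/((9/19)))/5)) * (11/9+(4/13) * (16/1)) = 140924/1053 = 133.83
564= 564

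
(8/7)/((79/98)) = 112/79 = 1.42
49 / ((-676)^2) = 0.00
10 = 10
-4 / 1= -4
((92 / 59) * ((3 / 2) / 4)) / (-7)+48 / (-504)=-443 / 2478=-0.18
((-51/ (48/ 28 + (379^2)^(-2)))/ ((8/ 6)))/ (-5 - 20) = 22097661199551/ 24759284257900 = 0.89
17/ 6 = 2.83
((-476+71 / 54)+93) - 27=-22069 / 54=-408.69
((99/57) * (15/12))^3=4492125/438976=10.23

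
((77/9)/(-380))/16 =-77/54720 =-0.00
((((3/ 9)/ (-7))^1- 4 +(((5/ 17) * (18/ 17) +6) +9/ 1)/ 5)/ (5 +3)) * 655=-979225/ 12138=-80.67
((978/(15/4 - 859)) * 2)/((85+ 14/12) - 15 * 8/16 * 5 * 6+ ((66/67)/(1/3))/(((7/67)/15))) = -328608/41014369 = -0.01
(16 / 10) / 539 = 8 / 2695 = 0.00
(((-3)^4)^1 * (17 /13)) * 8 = 11016 /13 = 847.38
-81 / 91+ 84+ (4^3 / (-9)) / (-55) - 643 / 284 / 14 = 2125583407 / 25585560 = 83.08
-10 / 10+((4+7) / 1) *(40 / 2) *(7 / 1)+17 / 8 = 12329 / 8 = 1541.12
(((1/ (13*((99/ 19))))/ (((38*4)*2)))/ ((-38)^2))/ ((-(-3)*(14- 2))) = 1/ 1070454528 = 0.00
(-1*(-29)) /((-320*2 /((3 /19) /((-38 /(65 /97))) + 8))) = -16242233 /44821760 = -0.36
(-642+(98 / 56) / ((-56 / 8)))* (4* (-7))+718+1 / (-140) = 2618139 / 140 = 18700.99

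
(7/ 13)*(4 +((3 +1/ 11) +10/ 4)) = 1477/ 286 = 5.16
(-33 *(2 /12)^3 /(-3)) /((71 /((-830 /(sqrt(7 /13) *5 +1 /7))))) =415415 /65653416- 1118425 *sqrt(91) /65653416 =-0.16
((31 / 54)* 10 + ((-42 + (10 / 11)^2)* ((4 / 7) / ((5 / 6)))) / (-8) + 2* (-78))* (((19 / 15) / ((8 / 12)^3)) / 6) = -318779207 / 3049200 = -104.55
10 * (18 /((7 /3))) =540 /7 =77.14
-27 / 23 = -1.17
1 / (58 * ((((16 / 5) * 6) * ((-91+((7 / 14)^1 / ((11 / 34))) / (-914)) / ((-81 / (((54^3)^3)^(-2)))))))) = 12184115620513277438405170000.00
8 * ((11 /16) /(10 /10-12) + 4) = 63 /2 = 31.50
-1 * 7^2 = -49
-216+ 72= -144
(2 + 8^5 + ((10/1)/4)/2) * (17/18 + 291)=9567384.38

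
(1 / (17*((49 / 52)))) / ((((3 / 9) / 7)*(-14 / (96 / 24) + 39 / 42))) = -0.51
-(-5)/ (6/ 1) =5/ 6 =0.83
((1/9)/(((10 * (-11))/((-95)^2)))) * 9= -1805/22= -82.05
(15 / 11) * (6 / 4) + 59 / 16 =1009 / 176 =5.73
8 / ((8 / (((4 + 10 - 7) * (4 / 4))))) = 7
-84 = -84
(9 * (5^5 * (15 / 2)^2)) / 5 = 1265625 / 4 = 316406.25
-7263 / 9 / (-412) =807 / 412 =1.96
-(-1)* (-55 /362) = -55 /362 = -0.15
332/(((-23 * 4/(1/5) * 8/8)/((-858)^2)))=-61101612/115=-531318.37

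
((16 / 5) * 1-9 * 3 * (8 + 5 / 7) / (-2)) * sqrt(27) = 25377 * sqrt(3) / 70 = 627.92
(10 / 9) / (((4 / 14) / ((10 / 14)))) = 25 / 9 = 2.78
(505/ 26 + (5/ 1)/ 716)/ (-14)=-180855/ 130312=-1.39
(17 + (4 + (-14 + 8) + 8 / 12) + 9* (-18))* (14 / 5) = -6146 / 15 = -409.73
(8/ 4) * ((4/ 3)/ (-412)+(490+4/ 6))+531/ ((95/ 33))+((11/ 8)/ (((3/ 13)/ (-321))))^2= 3659300.17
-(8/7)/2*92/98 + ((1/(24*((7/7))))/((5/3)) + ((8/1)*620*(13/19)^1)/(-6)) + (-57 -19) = -502167809/782040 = -642.13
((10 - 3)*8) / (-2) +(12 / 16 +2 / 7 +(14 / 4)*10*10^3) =979245 / 28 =34973.04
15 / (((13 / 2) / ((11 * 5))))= 1650 / 13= 126.92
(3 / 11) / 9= 1 / 33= 0.03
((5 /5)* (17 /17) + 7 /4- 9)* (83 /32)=-2075 /128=-16.21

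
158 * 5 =790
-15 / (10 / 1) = -3 / 2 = -1.50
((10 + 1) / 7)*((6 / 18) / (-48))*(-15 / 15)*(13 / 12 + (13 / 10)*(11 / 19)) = 3289 / 164160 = 0.02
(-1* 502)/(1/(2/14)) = -502/7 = -71.71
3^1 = 3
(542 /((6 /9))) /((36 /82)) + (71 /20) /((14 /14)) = 111323 /60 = 1855.38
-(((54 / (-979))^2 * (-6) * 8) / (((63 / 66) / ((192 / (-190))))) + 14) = -820147562 / 57942115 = -14.15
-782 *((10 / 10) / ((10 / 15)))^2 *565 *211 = -419517585 / 2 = -209758792.50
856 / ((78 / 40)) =17120 / 39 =438.97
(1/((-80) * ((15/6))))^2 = 1/40000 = 0.00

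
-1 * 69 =-69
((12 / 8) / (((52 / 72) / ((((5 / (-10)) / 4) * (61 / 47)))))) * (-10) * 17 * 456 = 15959430 / 611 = 26120.18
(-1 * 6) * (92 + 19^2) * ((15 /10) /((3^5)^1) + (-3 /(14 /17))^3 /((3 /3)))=1622247209 /12348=131377.32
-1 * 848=-848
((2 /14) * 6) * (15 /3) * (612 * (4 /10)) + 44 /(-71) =521116 /497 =1048.52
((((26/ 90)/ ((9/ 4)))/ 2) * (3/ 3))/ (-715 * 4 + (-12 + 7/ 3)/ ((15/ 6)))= -13/ 579933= -0.00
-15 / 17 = -0.88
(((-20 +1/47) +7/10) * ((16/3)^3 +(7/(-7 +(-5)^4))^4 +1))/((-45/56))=56511603804692491/15425323342812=3663.56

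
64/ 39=1.64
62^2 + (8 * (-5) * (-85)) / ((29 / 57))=305276 / 29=10526.76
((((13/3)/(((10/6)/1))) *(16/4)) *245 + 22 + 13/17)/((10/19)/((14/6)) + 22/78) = 226687461/44761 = 5064.40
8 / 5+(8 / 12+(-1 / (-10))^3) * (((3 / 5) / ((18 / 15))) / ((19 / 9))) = 1.76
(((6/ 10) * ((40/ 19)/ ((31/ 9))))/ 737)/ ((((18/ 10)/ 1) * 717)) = 40/ 103748227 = 0.00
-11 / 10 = -1.10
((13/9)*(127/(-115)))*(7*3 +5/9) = -320294/9315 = -34.38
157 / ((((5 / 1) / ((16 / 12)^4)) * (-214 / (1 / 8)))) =-2512 / 43335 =-0.06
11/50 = 0.22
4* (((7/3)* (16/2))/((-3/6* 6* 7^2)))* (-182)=832/9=92.44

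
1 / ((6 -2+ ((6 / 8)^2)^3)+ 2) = 4096 / 25305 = 0.16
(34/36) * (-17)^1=-289/18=-16.06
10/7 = 1.43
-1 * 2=-2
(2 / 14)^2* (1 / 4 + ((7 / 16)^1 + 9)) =155 / 784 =0.20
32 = 32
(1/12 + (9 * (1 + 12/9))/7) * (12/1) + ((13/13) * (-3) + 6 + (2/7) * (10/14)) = 1970/49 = 40.20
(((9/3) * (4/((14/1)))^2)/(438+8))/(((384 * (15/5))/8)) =1/262248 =0.00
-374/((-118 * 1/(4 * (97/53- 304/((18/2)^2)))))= -6174740/253287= -24.38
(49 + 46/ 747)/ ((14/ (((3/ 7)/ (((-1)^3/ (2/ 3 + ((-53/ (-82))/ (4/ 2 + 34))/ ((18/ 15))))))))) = -442463377/ 432208224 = -1.02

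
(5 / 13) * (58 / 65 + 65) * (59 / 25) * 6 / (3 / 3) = 1516182 / 4225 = 358.86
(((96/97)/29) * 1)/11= 96/30943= 0.00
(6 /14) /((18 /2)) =1 /21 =0.05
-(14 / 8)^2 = -49 / 16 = -3.06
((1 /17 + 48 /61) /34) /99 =877 /3490542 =0.00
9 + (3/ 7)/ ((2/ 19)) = 13.07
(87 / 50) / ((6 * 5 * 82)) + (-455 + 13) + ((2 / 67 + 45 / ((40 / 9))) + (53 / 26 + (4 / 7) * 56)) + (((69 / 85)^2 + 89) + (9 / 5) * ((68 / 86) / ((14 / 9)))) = -477202707398267 / 1553232089500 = -307.23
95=95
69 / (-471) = -23 / 157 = -0.15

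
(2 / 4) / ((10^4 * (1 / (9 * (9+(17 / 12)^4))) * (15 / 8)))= 54029 / 17280000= 0.00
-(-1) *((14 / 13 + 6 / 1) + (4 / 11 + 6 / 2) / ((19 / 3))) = 20671 / 2717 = 7.61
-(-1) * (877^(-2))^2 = 1 / 591559418641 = 0.00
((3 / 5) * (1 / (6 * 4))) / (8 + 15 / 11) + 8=32971 / 4120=8.00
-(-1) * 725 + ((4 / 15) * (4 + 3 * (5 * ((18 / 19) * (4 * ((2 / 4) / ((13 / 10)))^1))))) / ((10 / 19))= 738.10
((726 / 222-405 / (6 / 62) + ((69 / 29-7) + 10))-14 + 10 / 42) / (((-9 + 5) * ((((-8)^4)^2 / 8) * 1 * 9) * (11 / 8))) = 94415801 / 2339128737792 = 0.00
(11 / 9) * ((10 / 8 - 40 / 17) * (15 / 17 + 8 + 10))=-29425 / 1156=-25.45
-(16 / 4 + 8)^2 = -144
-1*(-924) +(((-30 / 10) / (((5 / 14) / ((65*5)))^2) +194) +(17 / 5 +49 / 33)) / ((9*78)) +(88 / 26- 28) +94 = -147406472 / 57915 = -2545.22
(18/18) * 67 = 67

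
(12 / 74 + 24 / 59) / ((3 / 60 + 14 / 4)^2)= 496800 / 11004503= 0.05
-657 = -657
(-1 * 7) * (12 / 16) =-5.25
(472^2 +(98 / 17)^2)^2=4146610417872400 / 83521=49647518802.13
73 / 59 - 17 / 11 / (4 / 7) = -3809 / 2596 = -1.47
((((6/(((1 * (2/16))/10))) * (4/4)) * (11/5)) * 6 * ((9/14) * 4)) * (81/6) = 1539648/7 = 219949.71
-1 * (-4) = 4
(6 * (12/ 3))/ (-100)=-0.24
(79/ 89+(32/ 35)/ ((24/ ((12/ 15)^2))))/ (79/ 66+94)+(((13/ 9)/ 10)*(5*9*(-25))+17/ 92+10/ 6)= -21693274576763/ 135043660500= -160.64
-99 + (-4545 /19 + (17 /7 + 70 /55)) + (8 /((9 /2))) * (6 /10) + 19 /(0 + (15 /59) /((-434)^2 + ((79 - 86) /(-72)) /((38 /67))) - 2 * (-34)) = -333.16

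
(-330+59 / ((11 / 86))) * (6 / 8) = 1083 / 11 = 98.45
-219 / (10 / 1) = -219 / 10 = -21.90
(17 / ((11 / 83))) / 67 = 1411 / 737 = 1.91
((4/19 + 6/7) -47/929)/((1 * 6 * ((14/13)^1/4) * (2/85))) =46287345/1729798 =26.76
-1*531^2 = -281961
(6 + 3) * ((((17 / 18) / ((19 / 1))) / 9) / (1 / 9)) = 17 / 38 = 0.45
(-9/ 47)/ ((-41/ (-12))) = -108/ 1927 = -0.06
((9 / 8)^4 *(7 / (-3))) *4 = -14.95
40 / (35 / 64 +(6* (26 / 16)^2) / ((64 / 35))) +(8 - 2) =39022 / 3773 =10.34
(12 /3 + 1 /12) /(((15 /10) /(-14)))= -343 /9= -38.11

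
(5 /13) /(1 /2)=0.77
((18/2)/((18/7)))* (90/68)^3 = 637875/78608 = 8.11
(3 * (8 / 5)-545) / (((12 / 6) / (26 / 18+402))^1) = -9807331 / 90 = -108970.34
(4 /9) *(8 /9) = 32 /81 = 0.40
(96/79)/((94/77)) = 3696/3713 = 1.00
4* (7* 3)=84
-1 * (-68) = 68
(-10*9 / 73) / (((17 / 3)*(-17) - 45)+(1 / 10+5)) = 2700 / 298351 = 0.01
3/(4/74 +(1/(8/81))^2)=7104/242885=0.03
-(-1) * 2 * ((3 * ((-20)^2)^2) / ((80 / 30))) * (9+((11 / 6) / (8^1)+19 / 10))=4006500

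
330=330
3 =3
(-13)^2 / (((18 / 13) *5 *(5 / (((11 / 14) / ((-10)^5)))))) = -24167 / 630000000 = -0.00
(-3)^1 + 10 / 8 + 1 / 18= -61 / 36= -1.69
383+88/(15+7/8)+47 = 435.54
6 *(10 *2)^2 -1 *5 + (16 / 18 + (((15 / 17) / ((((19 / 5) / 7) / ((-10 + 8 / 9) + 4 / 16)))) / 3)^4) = 53513416191660138817 / 18281847941427456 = 2927.13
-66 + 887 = 821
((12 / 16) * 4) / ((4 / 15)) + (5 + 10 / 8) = 35 / 2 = 17.50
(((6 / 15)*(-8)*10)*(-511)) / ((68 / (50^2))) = 10220000 / 17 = 601176.47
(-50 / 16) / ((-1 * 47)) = 25 / 376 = 0.07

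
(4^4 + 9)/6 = 265/6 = 44.17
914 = 914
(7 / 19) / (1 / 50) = 350 / 19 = 18.42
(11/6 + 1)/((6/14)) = 119/18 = 6.61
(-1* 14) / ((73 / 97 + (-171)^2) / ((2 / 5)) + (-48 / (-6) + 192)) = -1358 / 7110525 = -0.00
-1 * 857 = -857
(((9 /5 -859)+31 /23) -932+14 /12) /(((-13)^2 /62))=-38217203 /58305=-655.47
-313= -313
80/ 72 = 10/ 9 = 1.11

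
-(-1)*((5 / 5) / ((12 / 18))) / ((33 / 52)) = 26 / 11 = 2.36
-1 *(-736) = 736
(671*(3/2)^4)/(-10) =-54351/160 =-339.69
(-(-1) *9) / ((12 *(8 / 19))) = 57 / 32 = 1.78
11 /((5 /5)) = 11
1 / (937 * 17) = 1 / 15929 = 0.00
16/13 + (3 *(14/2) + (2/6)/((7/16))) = 6277/273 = 22.99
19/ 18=1.06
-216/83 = -2.60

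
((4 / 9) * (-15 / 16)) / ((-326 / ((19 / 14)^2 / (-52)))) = -1805 / 39871104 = -0.00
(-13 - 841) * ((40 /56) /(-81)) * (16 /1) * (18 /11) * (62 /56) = 151280 /693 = 218.30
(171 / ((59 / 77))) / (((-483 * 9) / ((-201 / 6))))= 14003 / 8142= 1.72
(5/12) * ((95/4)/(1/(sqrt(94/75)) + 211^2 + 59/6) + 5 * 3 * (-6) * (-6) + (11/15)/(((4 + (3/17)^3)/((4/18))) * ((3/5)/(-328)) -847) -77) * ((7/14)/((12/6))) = 2313194588117990348463145/47962600410549227641056 -285 * sqrt(282)/4294691503648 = 48.23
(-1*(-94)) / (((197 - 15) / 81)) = 3807 / 91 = 41.84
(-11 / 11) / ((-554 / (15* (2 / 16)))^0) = -1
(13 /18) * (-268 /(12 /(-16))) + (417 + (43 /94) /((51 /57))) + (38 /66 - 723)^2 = 2728175811805 /5220666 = 522572.37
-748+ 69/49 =-36583/49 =-746.59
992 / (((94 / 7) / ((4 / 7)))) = 1984 / 47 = 42.21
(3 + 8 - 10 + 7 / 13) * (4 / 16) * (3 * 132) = 1980 / 13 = 152.31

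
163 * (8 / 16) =81.50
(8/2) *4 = 16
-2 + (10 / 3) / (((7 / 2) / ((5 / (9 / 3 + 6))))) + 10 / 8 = -167 / 756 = -0.22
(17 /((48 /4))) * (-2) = -2.83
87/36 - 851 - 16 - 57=-921.58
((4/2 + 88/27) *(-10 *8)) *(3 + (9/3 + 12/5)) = -3534.22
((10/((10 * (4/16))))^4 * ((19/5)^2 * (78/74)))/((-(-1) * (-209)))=-189696/10175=-18.64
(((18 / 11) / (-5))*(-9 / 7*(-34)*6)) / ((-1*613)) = 33048 / 236005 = 0.14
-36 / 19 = -1.89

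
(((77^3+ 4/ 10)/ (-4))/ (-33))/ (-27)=-760889/ 5940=-128.10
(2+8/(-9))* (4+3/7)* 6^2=1240/7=177.14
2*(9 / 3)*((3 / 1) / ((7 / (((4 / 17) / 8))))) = 9 / 119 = 0.08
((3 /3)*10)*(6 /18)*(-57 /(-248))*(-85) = -8075 /124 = -65.12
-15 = -15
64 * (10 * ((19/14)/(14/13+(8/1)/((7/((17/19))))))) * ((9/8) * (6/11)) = 337896/1331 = 253.87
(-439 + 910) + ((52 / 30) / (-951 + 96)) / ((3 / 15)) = 1208089 / 2565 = 470.99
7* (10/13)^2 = 700/169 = 4.14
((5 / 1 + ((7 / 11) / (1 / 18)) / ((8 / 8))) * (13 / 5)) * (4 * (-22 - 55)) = -65884 / 5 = -13176.80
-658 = -658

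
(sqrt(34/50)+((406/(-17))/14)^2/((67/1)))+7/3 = sqrt(17)/5+138064/58089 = 3.20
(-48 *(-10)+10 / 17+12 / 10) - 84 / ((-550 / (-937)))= 1583342 / 4675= 338.68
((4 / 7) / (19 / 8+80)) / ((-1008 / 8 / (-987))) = 752 / 13839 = 0.05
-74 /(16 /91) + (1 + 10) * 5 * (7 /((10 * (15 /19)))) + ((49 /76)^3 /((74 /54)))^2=-1472315938993700969 /3957093033308160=-372.07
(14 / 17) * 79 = 1106 / 17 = 65.06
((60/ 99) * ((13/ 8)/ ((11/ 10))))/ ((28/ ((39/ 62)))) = 4225/ 210056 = 0.02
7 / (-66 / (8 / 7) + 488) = 28 / 1721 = 0.02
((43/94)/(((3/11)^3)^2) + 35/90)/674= 19050943/11546631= 1.65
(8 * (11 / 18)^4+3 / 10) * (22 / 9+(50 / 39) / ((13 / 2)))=186611992 / 49896405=3.74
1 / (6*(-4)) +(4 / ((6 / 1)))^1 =5 / 8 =0.62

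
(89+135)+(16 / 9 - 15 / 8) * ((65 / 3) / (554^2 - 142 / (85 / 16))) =1262125051117 / 5634487008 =224.00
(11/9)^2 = 121/81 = 1.49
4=4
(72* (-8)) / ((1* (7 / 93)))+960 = -46848 / 7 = -6692.57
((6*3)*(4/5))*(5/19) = 72/19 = 3.79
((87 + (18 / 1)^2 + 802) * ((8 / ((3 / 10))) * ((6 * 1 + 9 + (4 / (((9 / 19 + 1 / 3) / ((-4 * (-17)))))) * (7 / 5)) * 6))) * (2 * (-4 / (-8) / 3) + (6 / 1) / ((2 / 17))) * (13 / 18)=241715810336 / 69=3503127686.03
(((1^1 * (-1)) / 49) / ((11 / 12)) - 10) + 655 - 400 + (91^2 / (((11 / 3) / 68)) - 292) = 82751531 / 539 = 153527.89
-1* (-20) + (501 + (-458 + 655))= 718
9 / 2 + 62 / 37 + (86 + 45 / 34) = 58811 / 629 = 93.50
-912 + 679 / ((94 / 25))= -68753 / 94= -731.41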